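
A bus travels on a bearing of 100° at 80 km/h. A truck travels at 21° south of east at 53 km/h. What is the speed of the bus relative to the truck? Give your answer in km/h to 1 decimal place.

29.7 km/h

Taking east as x and north as y: bus velocity = (78.785, -13.892) km/h; truck velocity = (49.480, -18.994) km/h.
Velocity of bus relative to truck = (78.785, -13.892) − (49.480, -18.994) = (29.305, 5.102) km/h.
Magnitude = |(29.305, 5.102)| = 29.746 km/h.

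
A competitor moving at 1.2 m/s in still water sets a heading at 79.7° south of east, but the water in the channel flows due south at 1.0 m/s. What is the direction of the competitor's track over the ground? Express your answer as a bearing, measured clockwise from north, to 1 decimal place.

174.4°

Taking east as x and north as y: velocity relative to the water = (0.215, -1.181) m/s; the water relative to ground = (0.000, -1.000) m/s.
Velocity relative to ground = (0.215, -1.181) + (0.000, -1.000) = (0.215, -2.181) m/s.
Bearing = atan2(0.21, -2.18) = 174.38° clockwise from north.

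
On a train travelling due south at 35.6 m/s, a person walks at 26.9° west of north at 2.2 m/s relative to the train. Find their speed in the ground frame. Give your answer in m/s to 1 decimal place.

Taking east as x and north as y: train velocity = (0.000, -35.600) m/s; person velocity relative to train = (-0.995, 1.962) m/s.
Velocity relative to ground = (0.000, -35.600) + (-0.995, 1.962) = (-0.995, -33.638) m/s.
Speed = |(-0.995, -33.638)| = 33.653 m/s.

33.7 m/s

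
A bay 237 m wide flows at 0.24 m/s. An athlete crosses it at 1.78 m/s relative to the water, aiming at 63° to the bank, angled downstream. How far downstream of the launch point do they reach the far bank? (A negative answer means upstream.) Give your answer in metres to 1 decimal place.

Perpendicular speed = 1.586 m/s; crossing time = 237 / 1.586 = 149.433 s.
Net downstream speed = 1.048 m/s.
Drift = 1.048 × 149.433 = 156.622 m (downstream).

156.6 m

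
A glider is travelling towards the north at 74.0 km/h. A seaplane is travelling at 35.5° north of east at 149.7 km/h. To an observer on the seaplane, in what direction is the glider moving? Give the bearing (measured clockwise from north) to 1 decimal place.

263.9°

Taking east as x and north as y: glider velocity = (0.000, 74.000) km/h; seaplane velocity = (121.873, 86.931) km/h.
Velocity of glider relative to seaplane = (0.000, 74.000) − (121.873, 86.931) = (-121.873, -12.931) km/h.
Bearing = atan2(-121.87, -12.93) = 263.94° clockwise from north.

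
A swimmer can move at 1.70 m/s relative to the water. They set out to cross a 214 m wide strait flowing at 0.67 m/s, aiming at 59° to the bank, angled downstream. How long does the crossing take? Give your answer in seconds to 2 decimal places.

The component of the swimmer's velocity perpendicular to the bank is 1.70 × sin 59° = 1.457 m/s.
Only the cross-stream component determines the crossing time; the current contributes nothing perpendicular to the bank.
Time = 214 / 1.457 = 146.859 s.

146.86 s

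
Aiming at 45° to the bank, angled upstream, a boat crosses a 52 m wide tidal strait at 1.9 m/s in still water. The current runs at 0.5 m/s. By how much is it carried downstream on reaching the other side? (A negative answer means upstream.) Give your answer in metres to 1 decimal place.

Perpendicular speed = 1.344 m/s; crossing time = 52 / 1.344 = 38.705 s.
Net downstream speed = -0.844 m/s.
Drift = -0.844 × 38.705 = -32.648 m (upstream).

-32.6 m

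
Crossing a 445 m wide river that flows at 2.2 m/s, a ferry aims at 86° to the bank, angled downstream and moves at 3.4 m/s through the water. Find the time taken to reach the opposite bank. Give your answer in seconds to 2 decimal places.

131.20 s

The component of the ferry's velocity perpendicular to the bank is 3.4 × sin 86° = 3.392 m/s.
The current is parallel to the bank, so it does not affect the crossing time.
Time = 445 / 3.392 = 131.202 s.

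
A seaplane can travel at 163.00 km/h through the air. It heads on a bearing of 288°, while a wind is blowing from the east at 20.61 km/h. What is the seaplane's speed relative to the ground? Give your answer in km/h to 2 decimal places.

182.71 km/h

Taking east as x and north as y: velocity relative to the air = (-155.022, 50.370) km/h; the air relative to ground = (-20.610, 0.000) km/h.
Velocity relative to ground = (-155.022, 50.370) + (-20.610, 0.000) = (-175.632, 50.370) km/h.
Speed = |(-175.632, 50.370)| = 182.712 km/h.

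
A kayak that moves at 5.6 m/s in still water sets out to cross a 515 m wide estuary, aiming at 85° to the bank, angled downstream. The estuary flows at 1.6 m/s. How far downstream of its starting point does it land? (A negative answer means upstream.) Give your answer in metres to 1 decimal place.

Perpendicular speed = 5.579 m/s; crossing time = 515 / 5.579 = 92.316 s.
Net downstream speed = 2.088 m/s.
Drift = 2.088 × 92.316 = 192.762 m (downstream).

192.8 m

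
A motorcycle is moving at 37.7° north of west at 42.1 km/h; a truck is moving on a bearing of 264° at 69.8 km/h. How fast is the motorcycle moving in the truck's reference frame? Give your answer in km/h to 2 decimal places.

Taking east as x and north as y: motorcycle velocity = (-33.311, 25.745) km/h; truck velocity = (-69.418, -7.296) km/h.
Velocity of motorcycle relative to truck = (-33.311, 25.745) − (-69.418, -7.296) = (36.107, 33.041) km/h.
Magnitude = |(36.107, 33.041)| = 48.943 km/h.

48.94 km/h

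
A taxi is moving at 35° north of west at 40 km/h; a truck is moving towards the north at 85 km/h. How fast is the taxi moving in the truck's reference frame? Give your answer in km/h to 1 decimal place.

Taking east as x and north as y: taxi velocity = (-32.766, 22.943) km/h; truck velocity = (0.000, 85.000) km/h.
Velocity of taxi relative to truck = (-32.766, 22.943) − (0.000, 85.000) = (-32.766, -62.057) km/h.
Magnitude = |(-32.766, -62.057)| = 70.176 km/h.

70.2 km/h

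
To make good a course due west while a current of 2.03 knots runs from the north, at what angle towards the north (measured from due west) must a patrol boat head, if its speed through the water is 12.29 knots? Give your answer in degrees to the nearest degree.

10°

The current pushes perpendicular to the desired track; the heading must have a component into the current equal to 2.03 knots: 12.29 sin θ = 2.03.
sin θ = 0.1652, so θ = 9.507°.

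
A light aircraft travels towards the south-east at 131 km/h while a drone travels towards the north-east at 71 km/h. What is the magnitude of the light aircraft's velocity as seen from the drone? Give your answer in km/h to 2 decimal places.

149.00 km/h

Taking east as x and north as y: light aircraft velocity = (92.631, -92.631) km/h; drone velocity = (50.205, 50.205) km/h.
Velocity of light aircraft relative to drone = (92.631, -92.631) − (50.205, 50.205) = (42.426, -142.836) km/h.
Magnitude = |(42.426, -142.836)| = 149.003 km/h.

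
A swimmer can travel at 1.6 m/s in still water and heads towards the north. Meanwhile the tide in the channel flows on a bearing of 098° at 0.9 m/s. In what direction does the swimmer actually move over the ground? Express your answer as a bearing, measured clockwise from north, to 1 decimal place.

031.1°

Taking east as x and north as y: velocity relative to the water = (0.000, 1.600) m/s; the water relative to ground = (0.891, -0.125) m/s.
Velocity relative to ground = (0.000, 1.600) + (0.891, -0.125) = (0.891, 1.475) m/s.
Bearing = atan2(0.89, 1.47) = 31.15° clockwise from north.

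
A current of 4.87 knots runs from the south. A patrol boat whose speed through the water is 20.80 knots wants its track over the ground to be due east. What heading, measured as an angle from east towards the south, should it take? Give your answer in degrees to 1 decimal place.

The current pushes perpendicular to the desired track; the heading must have a component into the current equal to 4.87 knots: 20.80 sin θ = 4.87.
sin θ = 0.2341, so θ = 13.541°.

13.5°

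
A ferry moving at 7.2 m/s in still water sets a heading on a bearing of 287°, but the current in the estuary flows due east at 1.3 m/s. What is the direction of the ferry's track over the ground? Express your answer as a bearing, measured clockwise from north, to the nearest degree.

291°

Taking east as x and north as y: velocity relative to the water = (-6.885, 2.105) m/s; the water relative to ground = (1.300, 0.000) m/s.
Velocity relative to ground = (-6.885, 2.105) + (1.300, 0.000) = (-5.585, 2.105) m/s.
Bearing = atan2(-5.59, 2.11) = 290.65° clockwise from north.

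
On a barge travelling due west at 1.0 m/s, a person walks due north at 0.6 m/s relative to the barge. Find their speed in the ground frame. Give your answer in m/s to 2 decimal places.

Taking east as x and north as y: barge velocity = (-1.000, 0.000) m/s; person velocity relative to barge = (0.000, 0.600) m/s.
Velocity relative to ground = (-1.000, 0.000) + (0.000, 0.600) = (-1.000, 0.600) m/s.
Speed = |(-1.000, 0.600)| = 1.166 m/s.

1.17 m/s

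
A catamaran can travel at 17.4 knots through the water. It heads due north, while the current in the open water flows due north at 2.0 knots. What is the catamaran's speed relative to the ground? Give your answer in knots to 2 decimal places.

19.40 knots

Taking east as x and north as y: velocity relative to the water = (0.000, 17.400) knots; the water relative to ground = (0.000, 2.000) knots.
Velocity relative to ground = (0.000, 17.400) + (0.000, 2.000) = (0.000, 19.400) knots.
Speed = |(0.000, 19.400)| = 19.400 knots.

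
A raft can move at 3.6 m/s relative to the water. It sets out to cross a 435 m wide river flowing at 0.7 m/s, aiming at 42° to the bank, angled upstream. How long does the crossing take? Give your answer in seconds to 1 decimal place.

180.6 s

The component of the raft's velocity perpendicular to the bank is 3.6 × sin 42° = 2.409 m/s.
Only the cross-stream component determines the crossing time; the current contributes nothing perpendicular to the bank.
Time = 435 / 2.409 = 180.583 s.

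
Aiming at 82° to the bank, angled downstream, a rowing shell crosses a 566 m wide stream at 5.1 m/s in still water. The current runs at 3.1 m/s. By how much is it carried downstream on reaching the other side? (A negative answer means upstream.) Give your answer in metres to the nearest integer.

427 m

Perpendicular speed = 5.050 m/s; crossing time = 566 / 5.050 = 112.071 s.
Net downstream speed = 3.810 m/s.
Drift = 3.810 × 112.071 = 426.966 m (downstream).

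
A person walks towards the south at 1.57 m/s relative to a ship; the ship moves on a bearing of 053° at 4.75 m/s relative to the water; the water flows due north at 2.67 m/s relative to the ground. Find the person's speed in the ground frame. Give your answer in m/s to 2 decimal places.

In east/north components (m/s): person relative to ship = (0.000, -1.570); ship relative to water = (3.794, 2.859); water relative to ground = (0.000, 2.670).
Sum = (3.794, 3.959) m/s.
Speed = |(3.794, 3.959)| = 5.483 m/s.

5.48 m/s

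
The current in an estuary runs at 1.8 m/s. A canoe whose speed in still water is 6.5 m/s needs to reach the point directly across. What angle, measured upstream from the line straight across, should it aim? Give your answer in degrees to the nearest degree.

To cancel the current, the upstream component of the canoe's velocity must equal the flow: 6.5 sin θ = 1.8.
sin θ = 1.8 / 6.5 = 0.2769.
θ = arcsin(0.2769) = 16.077°.

16°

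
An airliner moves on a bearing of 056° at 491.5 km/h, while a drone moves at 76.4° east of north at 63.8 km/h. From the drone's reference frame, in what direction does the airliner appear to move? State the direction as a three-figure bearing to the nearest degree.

053°

Taking east as x and north as y: airliner velocity = (407.472, 274.843) km/h; drone velocity = (62.011, 15.002) km/h.
Velocity of airliner relative to drone = (407.472, 274.843) − (62.011, 15.002) = (345.461, 259.841) km/h.
Bearing = atan2(345.46, 259.84) = 53.05° clockwise from north.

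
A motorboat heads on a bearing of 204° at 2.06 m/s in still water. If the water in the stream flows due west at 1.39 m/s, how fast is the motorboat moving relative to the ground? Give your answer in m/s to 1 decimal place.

Taking east as x and north as y: velocity relative to the water = (-0.838, -1.882) m/s; the water relative to ground = (-1.390, 0.000) m/s.
Velocity relative to ground = (-0.838, -1.882) + (-1.390, 0.000) = (-2.228, -1.882) m/s.
Speed = |(-2.228, -1.882)| = 2.916 m/s.

2.9 m/s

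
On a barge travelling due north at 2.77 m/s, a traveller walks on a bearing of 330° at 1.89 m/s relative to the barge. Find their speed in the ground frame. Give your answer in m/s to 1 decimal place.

Taking east as x and north as y: barge velocity = (0.000, 2.770) m/s; traveller velocity relative to barge = (-0.945, 1.637) m/s.
Velocity relative to ground = (0.000, 2.770) + (-0.945, 1.637) = (-0.945, 4.407) m/s.
Speed = |(-0.945, 4.407)| = 4.507 m/s.

4.5 m/s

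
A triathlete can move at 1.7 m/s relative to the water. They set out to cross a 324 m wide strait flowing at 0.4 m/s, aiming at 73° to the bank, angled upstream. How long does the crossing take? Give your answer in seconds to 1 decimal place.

199.3 s

The component of the triathlete's velocity perpendicular to the bank is 1.7 × sin 73° = 1.626 m/s.
The current is parallel to the bank, so it does not affect the crossing time.
Time = 324 / 1.626 = 199.297 s.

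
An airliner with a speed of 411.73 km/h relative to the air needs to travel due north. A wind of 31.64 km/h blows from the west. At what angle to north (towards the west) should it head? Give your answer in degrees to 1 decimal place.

4.4°

The wind pushes perpendicular to the desired track; the heading must have a component into the wind equal to 31.64 km/h: 411.73 sin θ = 31.64.
sin θ = 0.0768, so θ = 4.407°.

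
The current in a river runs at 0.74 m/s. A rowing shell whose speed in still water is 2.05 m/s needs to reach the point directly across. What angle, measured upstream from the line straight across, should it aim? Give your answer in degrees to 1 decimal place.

21.2°

To cancel the current, the upstream component of the rowing shell's velocity must equal the flow: 2.05 sin θ = 0.74.
sin θ = 0.74 / 2.05 = 0.3610.
θ = arcsin(0.3610) = 21.160°.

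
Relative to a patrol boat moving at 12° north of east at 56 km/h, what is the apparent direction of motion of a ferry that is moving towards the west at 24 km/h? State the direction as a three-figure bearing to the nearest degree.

262°

Taking east as x and north as y: ferry velocity = (-24.000, 0.000) km/h; patrol boat velocity = (54.776, 11.643) km/h.
Velocity of ferry relative to patrol boat = (-24.000, 0.000) − (54.776, 11.643) = (-78.776, -11.643) km/h.
Bearing = atan2(-78.78, -11.64) = 261.59° clockwise from north.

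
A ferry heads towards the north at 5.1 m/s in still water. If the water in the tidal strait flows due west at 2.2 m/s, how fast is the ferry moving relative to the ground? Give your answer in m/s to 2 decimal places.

Taking east as x and north as y: velocity relative to the water = (0.000, 5.100) m/s; the water relative to ground = (-2.200, 0.000) m/s.
Velocity relative to ground = (0.000, 5.100) + (-2.200, 0.000) = (-2.200, 5.100) m/s.
Speed = |(-2.200, 5.100)| = 5.554 m/s.

5.55 m/s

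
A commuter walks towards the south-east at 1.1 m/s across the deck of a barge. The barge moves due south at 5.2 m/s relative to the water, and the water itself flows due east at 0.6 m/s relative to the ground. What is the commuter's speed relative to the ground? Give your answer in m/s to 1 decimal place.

In east/north components (m/s): commuter relative to barge = (0.778, -0.778); barge relative to water = (0.000, -5.200); water relative to ground = (0.600, 0.000).
Sum = (1.378, -5.978) m/s.
Speed = |(1.378, -5.978)| = 6.135 m/s.

6.1 m/s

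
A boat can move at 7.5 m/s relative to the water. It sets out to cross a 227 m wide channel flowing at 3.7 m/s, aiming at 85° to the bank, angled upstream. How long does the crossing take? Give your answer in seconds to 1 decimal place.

30.4 s

The component of the boat's velocity perpendicular to the bank is 7.5 × sin 85° = 7.471 m/s.
The flow acts along the bank and has no component across it.
Time = 227 / 7.471 = 30.382 s.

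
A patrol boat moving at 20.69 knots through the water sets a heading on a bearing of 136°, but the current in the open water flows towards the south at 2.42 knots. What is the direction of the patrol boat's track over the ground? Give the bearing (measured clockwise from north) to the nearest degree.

140°

Taking east as x and north as y: velocity relative to the water = (14.372, -14.883) knots; the water relative to ground = (0.000, -2.420) knots.
Velocity relative to ground = (14.372, -14.883) + (0.000, -2.420) = (14.372, -17.303) knots.
Bearing = atan2(14.37, -17.30) = 140.29° clockwise from north.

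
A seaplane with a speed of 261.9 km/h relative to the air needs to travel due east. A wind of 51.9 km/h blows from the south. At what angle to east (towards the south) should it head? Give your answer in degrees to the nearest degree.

11°

The wind pushes perpendicular to the desired track; the heading must have a component into the wind equal to 51.9 km/h: 261.9 sin θ = 51.9.
sin θ = 0.1982, so θ = 11.430°.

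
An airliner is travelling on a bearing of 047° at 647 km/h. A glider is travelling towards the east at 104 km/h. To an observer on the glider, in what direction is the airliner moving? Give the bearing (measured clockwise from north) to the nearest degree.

040°

Taking east as x and north as y: airliner velocity = (473.186, 441.253) km/h; glider velocity = (104.000, 0.000) km/h.
Velocity of airliner relative to glider = (473.186, 441.253) − (104.000, 0.000) = (369.186, 441.253) km/h.
Bearing = atan2(369.19, 441.25) = 39.92° clockwise from north.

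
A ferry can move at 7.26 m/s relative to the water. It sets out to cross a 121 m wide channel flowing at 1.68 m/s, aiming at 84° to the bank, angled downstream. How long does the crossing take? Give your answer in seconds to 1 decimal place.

The component of the ferry's velocity perpendicular to the bank is 7.26 × sin 84° = 7.220 m/s.
Only the cross-stream component determines the crossing time; the current contributes nothing perpendicular to the bank.
Time = 121 / 7.220 = 16.758 s.

16.8 s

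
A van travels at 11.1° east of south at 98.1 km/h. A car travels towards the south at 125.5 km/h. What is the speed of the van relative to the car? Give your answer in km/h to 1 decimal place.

Taking east as x and north as y: van velocity = (18.886, -96.265) km/h; car velocity = (0.000, -125.500) km/h.
Velocity of van relative to car = (18.886, -96.265) − (0.000, -125.500) = (18.886, 29.235) km/h.
Magnitude = |(18.886, 29.235)| = 34.805 km/h.

34.8 km/h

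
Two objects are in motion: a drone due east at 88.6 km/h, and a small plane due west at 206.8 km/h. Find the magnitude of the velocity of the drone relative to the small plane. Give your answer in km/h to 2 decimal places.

Taking east as x and north as y: drone velocity = (88.600, 0.000) km/h; small plane velocity = (-206.800, 0.000) km/h.
Velocity of drone relative to small plane = (88.600, 0.000) − (-206.800, 0.000) = (295.400, 0.000) km/h.
Magnitude = |(295.400, 0.000)| = 295.400 km/h.

295.40 km/h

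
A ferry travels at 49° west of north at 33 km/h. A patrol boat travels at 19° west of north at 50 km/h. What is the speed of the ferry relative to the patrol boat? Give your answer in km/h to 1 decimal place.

Taking east as x and north as y: ferry velocity = (-24.905, 21.650) km/h; patrol boat velocity = (-16.278, 47.276) km/h.
Velocity of ferry relative to patrol boat = (-24.905, 21.650) − (-16.278, 47.276) = (-8.627, -25.626) km/h.
Magnitude = |(-8.627, -25.626)| = 27.039 km/h.

27.0 km/h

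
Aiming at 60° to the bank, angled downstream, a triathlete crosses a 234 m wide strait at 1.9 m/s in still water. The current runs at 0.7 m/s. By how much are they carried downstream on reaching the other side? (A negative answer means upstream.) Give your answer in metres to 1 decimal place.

Perpendicular speed = 1.645 m/s; crossing time = 234 / 1.645 = 142.210 s.
Net downstream speed = 1.650 m/s.
Drift = 1.650 × 142.210 = 234.647 m (downstream).

234.6 m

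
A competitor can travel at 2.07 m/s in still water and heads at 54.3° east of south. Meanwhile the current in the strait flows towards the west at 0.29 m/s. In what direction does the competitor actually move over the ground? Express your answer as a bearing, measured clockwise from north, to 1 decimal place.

131.0°

Taking east as x and north as y: velocity relative to the water = (1.681, -1.208) m/s; the water relative to ground = (-0.290, 0.000) m/s.
Velocity relative to ground = (1.681, -1.208) + (-0.290, 0.000) = (1.391, -1.208) m/s.
Bearing = atan2(1.39, -1.21) = 130.97° clockwise from north.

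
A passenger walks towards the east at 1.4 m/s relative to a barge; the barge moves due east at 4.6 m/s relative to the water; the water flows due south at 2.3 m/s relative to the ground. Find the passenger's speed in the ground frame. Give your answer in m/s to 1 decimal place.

6.4 m/s

In east/north components (m/s): passenger relative to barge = (1.400, 0.000); barge relative to water = (4.600, 0.000); water relative to ground = (0.000, -2.300).
Sum = (6.000, -2.300) m/s.
Speed = |(6.000, -2.300)| = 6.426 m/s.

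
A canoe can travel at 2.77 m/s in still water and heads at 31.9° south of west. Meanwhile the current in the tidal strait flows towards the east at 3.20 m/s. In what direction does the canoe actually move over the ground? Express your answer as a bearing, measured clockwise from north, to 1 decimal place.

Taking east as x and north as y: velocity relative to the water = (-2.352, -1.464) m/s; the water relative to ground = (3.200, 0.000) m/s.
Velocity relative to ground = (-2.352, -1.464) + (3.200, 0.000) = (0.848, -1.464) m/s.
Bearing = atan2(0.85, -1.46) = 149.91° clockwise from north.

149.9°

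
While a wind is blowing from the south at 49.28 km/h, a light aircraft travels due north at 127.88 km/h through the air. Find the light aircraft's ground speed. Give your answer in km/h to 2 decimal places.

Taking east as x and north as y: velocity relative to the air = (0.000, 127.880) km/h; the air relative to ground = (0.000, 49.280) km/h.
Velocity relative to ground = (0.000, 127.880) + (0.000, 49.280) = (0.000, 177.160) km/h.
Speed = |(0.000, 177.160)| = 177.160 km/h.

177.16 km/h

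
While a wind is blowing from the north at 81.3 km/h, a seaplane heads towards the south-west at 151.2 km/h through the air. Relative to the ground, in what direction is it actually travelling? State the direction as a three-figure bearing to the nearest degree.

210°

Taking east as x and north as y: velocity relative to the air = (-106.915, -106.915) km/h; the air relative to ground = (0.000, -81.300) km/h.
Velocity relative to ground = (-106.915, -106.915) + (0.000, -81.300) = (-106.915, -188.215) km/h.
Bearing = atan2(-106.91, -188.21) = 209.60° clockwise from north.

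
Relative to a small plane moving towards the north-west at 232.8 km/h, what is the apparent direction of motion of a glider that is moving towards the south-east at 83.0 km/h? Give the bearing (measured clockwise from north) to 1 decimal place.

Taking east as x and north as y: glider velocity = (58.690, -58.690) km/h; small plane velocity = (-164.614, 164.614) km/h.
Velocity of glider relative to small plane = (58.690, -58.690) − (-164.614, 164.614) = (223.304, -223.304) km/h.
Bearing = atan2(223.30, -223.30) = 135.00° clockwise from north.

135.0°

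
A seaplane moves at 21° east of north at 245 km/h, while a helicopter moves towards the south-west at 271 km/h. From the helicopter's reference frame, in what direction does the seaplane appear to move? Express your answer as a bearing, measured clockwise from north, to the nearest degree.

Taking east as x and north as y: seaplane velocity = (87.800, 228.727) km/h; helicopter velocity = (-191.626, -191.626) km/h.
Velocity of seaplane relative to helicopter = (87.800, 228.727) − (-191.626, -191.626) = (279.426, 420.353) km/h.
Bearing = atan2(279.43, 420.35) = 33.61° clockwise from north.

034°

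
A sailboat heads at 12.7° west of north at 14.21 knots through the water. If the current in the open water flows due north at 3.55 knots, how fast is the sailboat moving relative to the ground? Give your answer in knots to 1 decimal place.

17.7 knots

Taking east as x and north as y: velocity relative to the water = (-3.124, 13.862) knots; the water relative to ground = (0.000, 3.550) knots.
Velocity relative to ground = (-3.124, 13.862) + (0.000, 3.550) = (-3.124, 17.412) knots.
Speed = |(-3.124, 17.412)| = 17.690 knots.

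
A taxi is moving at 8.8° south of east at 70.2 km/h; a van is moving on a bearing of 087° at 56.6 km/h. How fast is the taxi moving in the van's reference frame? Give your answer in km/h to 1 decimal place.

18.8 km/h

Taking east as x and north as y: taxi velocity = (69.374, -10.740) km/h; van velocity = (56.522, 2.962) km/h.
Velocity of taxi relative to van = (69.374, -10.740) − (56.522, 2.962) = (12.851, -13.702) km/h.
Magnitude = |(12.851, -13.702)| = 18.785 km/h.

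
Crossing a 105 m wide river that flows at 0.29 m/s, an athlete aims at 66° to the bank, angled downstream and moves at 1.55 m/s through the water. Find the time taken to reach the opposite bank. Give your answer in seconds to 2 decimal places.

The component of the athlete's velocity perpendicular to the bank is 1.55 × sin 66° = 1.416 m/s.
The flow acts along the bank and has no component across it.
Time = 105 / 1.416 = 74.153 s.

74.15 s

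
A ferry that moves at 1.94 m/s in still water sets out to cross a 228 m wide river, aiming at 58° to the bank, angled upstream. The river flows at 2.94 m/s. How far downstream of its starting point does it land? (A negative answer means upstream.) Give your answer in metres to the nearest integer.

265 m

Perpendicular speed = 1.645 m/s; crossing time = 228 / 1.645 = 138.584 s.
Net downstream speed = 1.912 m/s.
Drift = 1.912 × 138.584 = 264.966 m (downstream).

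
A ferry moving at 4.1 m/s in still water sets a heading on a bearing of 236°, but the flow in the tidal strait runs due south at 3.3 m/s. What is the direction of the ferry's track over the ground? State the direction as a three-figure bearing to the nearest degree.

Taking east as x and north as y: velocity relative to the water = (-3.399, -2.293) m/s; the water relative to ground = (0.000, -3.300) m/s.
Velocity relative to ground = (-3.399, -2.293) + (0.000, -3.300) = (-3.399, -5.593) m/s.
Bearing = atan2(-3.40, -5.59) = 211.29° clockwise from north.

211°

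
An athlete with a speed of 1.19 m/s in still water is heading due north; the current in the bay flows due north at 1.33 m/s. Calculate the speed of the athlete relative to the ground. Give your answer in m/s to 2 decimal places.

Taking east as x and north as y: velocity relative to the water = (0.000, 1.190) m/s; the water relative to ground = (0.000, 1.330) m/s.
Velocity relative to ground = (0.000, 1.190) + (0.000, 1.330) = (0.000, 2.520) m/s.
Speed = |(0.000, 2.520)| = 2.520 m/s.

2.52 m/s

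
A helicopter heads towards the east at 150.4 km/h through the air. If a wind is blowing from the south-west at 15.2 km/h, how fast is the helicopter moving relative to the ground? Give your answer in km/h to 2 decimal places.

161.51 km/h

Taking east as x and north as y: velocity relative to the air = (150.400, 0.000) km/h; the air relative to ground = (10.748, 10.748) km/h.
Velocity relative to ground = (150.400, 0.000) + (10.748, 10.748) = (161.148, 10.748) km/h.
Speed = |(161.148, 10.748)| = 161.506 km/h.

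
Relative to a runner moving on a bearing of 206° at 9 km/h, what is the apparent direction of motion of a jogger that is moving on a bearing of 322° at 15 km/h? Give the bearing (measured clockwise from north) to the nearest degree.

Taking east as x and north as y: jogger velocity = (-9.235, 11.820) km/h; runner velocity = (-3.945, -8.089) km/h.
Velocity of jogger relative to runner = (-9.235, 11.820) − (-3.945, -8.089) = (-5.290, 19.909) km/h.
Bearing = atan2(-5.29, 19.91) = 345.12° clockwise from north.

345°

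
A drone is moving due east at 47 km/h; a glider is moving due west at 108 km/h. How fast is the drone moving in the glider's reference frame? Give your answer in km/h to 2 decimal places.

155.00 km/h

Taking east as x and north as y: drone velocity = (47.000, 0.000) km/h; glider velocity = (-108.000, 0.000) km/h.
Velocity of drone relative to glider = (47.000, 0.000) − (-108.000, 0.000) = (155.000, 0.000) km/h.
Magnitude = |(155.000, 0.000)| = 155.000 km/h.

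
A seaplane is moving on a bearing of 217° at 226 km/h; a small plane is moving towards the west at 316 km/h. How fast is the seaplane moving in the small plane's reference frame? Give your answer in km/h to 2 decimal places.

Taking east as x and north as y: seaplane velocity = (-136.010, -180.492) km/h; small plane velocity = (-316.000, 0.000) km/h.
Velocity of seaplane relative to small plane = (-136.010, -180.492) − (-316.000, 0.000) = (179.990, -180.492) km/h.
Magnitude = |(179.990, -180.492)| = 254.899 km/h.

254.90 km/h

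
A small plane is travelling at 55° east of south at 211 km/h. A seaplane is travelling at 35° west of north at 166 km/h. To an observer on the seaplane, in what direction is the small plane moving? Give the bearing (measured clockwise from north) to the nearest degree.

134°

Taking east as x and north as y: small plane velocity = (172.841, -121.025) km/h; seaplane velocity = (-95.214, 135.979) km/h.
Velocity of small plane relative to seaplane = (172.841, -121.025) − (-95.214, 135.979) = (268.055, -257.004) km/h.
Bearing = atan2(268.05, -257.00) = 133.79° clockwise from north.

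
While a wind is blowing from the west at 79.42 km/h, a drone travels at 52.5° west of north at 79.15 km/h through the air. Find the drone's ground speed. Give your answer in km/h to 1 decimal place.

Taking east as x and north as y: velocity relative to the air = (-62.794, 48.183) km/h; the air relative to ground = (79.420, 0.000) km/h.
Velocity relative to ground = (-62.794, 48.183) + (79.420, 0.000) = (16.626, 48.183) km/h.
Speed = |(16.626, 48.183)| = 50.971 km/h.

51.0 km/h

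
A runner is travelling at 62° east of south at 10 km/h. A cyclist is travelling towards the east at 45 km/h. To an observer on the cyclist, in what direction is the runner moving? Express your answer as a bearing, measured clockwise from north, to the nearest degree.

263°

Taking east as x and north as y: runner velocity = (8.829, -4.695) km/h; cyclist velocity = (45.000, 0.000) km/h.
Velocity of runner relative to cyclist = (8.829, -4.695) − (45.000, 0.000) = (-36.171, -4.695) km/h.
Bearing = atan2(-36.17, -4.69) = 262.60° clockwise from north.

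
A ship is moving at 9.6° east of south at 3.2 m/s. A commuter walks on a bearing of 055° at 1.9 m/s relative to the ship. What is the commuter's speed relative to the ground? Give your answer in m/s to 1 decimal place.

Taking east as x and north as y: ship velocity = (0.534, -3.155) m/s; commuter velocity relative to ship = (1.556, 1.090) m/s.
Velocity relative to ground = (0.534, -3.155) + (1.556, 1.090) = (2.090, -2.065) m/s.
Speed = |(2.090, -2.065)| = 2.938 m/s.

2.9 m/s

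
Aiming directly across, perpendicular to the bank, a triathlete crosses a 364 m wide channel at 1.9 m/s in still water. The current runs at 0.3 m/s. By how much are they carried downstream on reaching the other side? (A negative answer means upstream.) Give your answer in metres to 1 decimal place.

Perpendicular speed = 1.900 m/s; crossing time = 364 / 1.900 = 191.579 s.
Net downstream speed = 0.300 m/s.
Drift = 0.300 × 191.579 = 57.474 m (downstream).

57.5 m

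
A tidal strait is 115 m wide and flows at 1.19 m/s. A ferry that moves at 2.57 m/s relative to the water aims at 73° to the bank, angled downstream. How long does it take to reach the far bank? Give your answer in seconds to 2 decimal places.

46.79 s

The component of the ferry's velocity perpendicular to the bank is 2.57 × sin 73° = 2.458 m/s.
The flow acts along the bank and has no component across it.
Time = 115 / 2.458 = 46.792 s.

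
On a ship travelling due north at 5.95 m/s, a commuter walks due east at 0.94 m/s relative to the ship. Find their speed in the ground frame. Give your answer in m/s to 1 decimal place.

Taking east as x and north as y: ship velocity = (0.000, 5.950) m/s; commuter velocity relative to ship = (0.940, 0.000) m/s.
Velocity relative to ground = (0.000, 5.950) + (0.940, 0.000) = (0.940, 5.950) m/s.
Speed = |(0.940, 5.950)| = 6.024 m/s.

6.0 m/s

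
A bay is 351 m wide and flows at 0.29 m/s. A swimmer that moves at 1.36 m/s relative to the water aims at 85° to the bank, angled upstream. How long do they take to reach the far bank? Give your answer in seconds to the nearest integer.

The component of the swimmer's velocity perpendicular to the bank is 1.36 × sin 85° = 1.355 m/s.
Only the cross-stream component determines the crossing time; the current contributes nothing perpendicular to the bank.
Time = 351 / 1.355 = 259.074 s.

259 s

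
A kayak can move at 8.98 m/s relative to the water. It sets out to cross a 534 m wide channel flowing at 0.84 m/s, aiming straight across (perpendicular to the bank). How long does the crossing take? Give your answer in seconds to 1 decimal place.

The component of the kayak's velocity perpendicular to the bank is 8.98 m/s.
The flow acts along the bank and has no component across it.
Time = 534 / 8.980 = 59.465 s.

59.5 s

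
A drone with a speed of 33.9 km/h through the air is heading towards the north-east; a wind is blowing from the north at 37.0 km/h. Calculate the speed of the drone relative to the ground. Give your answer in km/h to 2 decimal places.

27.28 km/h

Taking east as x and north as y: velocity relative to the air = (23.971, 23.971) km/h; the air relative to ground = (0.000, -37.000) km/h.
Velocity relative to ground = (23.971, 23.971) + (0.000, -37.000) = (23.971, -13.029) km/h.
Speed = |(23.971, -13.029)| = 27.283 km/h.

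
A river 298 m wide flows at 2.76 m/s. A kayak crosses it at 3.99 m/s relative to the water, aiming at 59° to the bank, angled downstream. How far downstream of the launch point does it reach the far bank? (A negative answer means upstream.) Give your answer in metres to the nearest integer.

Perpendicular speed = 3.420 m/s; crossing time = 298 / 3.420 = 87.132 s.
Net downstream speed = 4.815 m/s.
Drift = 4.815 × 87.132 = 419.541 m (downstream).

420 m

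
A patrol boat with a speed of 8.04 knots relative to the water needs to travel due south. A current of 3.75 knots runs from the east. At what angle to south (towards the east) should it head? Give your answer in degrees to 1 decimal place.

27.8°

The current pushes perpendicular to the desired track; the heading must have a component into the current equal to 3.75 knots: 8.04 sin θ = 3.75.
sin θ = 0.4664, so θ = 27.802°.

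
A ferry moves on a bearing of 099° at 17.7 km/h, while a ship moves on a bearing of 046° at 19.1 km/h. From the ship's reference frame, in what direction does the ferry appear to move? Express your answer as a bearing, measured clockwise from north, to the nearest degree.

Taking east as x and north as y: ferry velocity = (17.482, -2.769) km/h; ship velocity = (13.739, 13.268) km/h.
Velocity of ferry relative to ship = (17.482, -2.769) − (13.739, 13.268) = (3.743, -16.037) km/h.
Bearing = atan2(3.74, -16.04) = 166.86° clockwise from north.

167°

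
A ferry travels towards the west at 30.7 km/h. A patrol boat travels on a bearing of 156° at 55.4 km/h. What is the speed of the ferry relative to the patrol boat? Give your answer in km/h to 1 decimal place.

Taking east as x and north as y: ferry velocity = (-30.700, 0.000) km/h; patrol boat velocity = (22.533, -50.610) km/h.
Velocity of ferry relative to patrol boat = (-30.700, 0.000) − (22.533, -50.610) = (-53.233, 50.610) km/h.
Magnitude = |(-53.233, 50.610)| = 73.452 km/h.

73.5 km/h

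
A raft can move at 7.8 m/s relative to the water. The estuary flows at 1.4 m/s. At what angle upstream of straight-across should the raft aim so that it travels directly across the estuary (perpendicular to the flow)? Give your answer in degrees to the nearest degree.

10°

To cancel the current, the upstream component of the raft's velocity must equal the flow: 7.8 sin θ = 1.4.
sin θ = 1.4 / 7.8 = 0.1795.
θ = arcsin(0.1795) = 10.340°.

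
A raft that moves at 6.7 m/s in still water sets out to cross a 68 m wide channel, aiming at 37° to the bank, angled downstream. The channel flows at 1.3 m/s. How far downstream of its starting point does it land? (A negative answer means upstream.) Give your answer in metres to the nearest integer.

Perpendicular speed = 4.032 m/s; crossing time = 68 / 4.032 = 16.864 s.
Net downstream speed = 6.651 m/s.
Drift = 6.651 × 16.864 = 112.163 m (downstream).

112 m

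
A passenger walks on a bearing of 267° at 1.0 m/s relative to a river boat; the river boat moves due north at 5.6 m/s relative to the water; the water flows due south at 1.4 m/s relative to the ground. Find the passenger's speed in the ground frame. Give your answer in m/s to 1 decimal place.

4.3 m/s

In east/north components (m/s): passenger relative to river boat = (-0.999, -0.052); river boat relative to water = (0.000, 5.600); water relative to ground = (0.000, -1.400).
Sum = (-0.999, 4.148) m/s.
Speed = |(-0.999, 4.148)| = 4.266 m/s.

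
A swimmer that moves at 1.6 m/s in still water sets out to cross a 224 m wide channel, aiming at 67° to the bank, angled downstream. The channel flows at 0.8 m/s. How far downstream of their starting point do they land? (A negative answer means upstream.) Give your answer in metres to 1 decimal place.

Perpendicular speed = 1.473 m/s; crossing time = 224 / 1.473 = 152.090 s.
Net downstream speed = 1.425 m/s.
Drift = 1.425 × 152.090 = 216.755 m (downstream).

216.8 m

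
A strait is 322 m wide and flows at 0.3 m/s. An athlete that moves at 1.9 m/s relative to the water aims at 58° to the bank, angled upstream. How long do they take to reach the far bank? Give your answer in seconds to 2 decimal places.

The component of the athlete's velocity perpendicular to the bank is 1.9 × sin 58° = 1.611 m/s.
The current is parallel to the bank, so it does not affect the crossing time.
Time = 322 / 1.611 = 199.840 s.

199.84 s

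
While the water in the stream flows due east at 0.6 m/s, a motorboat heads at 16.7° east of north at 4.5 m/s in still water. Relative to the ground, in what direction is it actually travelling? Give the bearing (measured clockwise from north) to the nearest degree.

024°

Taking east as x and north as y: velocity relative to the water = (1.293, 4.310) m/s; the water relative to ground = (0.600, 0.000) m/s.
Velocity relative to ground = (1.293, 4.310) + (0.600, 0.000) = (1.893, 4.310) m/s.
Bearing = atan2(1.89, 4.31) = 23.71° clockwise from north.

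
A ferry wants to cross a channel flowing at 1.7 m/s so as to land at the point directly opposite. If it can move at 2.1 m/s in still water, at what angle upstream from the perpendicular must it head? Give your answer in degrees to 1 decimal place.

To cancel the current, the upstream component of the ferry's velocity must equal the flow: 2.1 sin θ = 1.7.
sin θ = 1.7 / 2.1 = 0.8095.
θ = arcsin(0.8095) = 54.049°.

54.0°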